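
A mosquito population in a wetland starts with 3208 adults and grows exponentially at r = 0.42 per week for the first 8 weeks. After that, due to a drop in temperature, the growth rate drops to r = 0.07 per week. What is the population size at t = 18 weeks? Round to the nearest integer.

Phase 1: N(8) = 3208·e^(0.42×8) = 3208·e^3.36 = 92355.7.
Phase 2 runs for 18 − 8 = 10 weeks at r = 0.07.
N(18) = 92355.7·e^(0.07×10) = 92355.7·e^0.7 = 185982.

185982 adults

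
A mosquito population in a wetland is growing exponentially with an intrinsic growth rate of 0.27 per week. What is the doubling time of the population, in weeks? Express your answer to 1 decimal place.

Doubling time t_d = ln(2)/r = 0.6931/0.27 = 2.5672.

2.6 weeks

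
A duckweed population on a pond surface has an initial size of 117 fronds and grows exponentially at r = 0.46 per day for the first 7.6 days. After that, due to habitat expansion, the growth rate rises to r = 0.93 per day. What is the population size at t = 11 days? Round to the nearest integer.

91142 fronds

Phase 1: N(7.6) = 117·e^(0.46×7.6) = 117·e^3.496 = 3859.04.
Phase 2 runs for 11 − 7.6 = 3.4 days at r = 0.93.
N(11) = 3859.04·e^(0.93×3.4) = 3859.04·e^3.162 = 91142.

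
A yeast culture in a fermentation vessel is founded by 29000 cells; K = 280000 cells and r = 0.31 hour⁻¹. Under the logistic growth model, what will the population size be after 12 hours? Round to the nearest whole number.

231453 cells

A = (K − N₀)/N₀ = (280000 − 29000)/29000 = 8.6552.
N(t) = K/(1 + A·e^(−rt)) = 280000/(1 + 8.6552×e^(−0.31×12)).
e^(−3.72) = 0.024234; denominator = 1 + 8.6552×0.024234 = 1.2097.
N = 280000/1.2097 = 231453.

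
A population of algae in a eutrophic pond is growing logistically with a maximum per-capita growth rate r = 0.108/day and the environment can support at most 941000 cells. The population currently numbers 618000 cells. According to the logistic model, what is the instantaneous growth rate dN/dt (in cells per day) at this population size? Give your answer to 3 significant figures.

dN/dt = rN(1 − N/K) = 0.108 × 618000 × (1 − 618000/941000).
1 − 618000/941000 = 0.34325; dN/dt = 0.108 × 618000 × 0.34325 = 22910.

22900 cells per day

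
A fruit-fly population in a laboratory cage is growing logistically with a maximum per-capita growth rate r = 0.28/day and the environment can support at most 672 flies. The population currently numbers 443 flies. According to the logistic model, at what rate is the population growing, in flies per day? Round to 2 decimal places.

dN/dt = rN(1 − N/K) = 0.28 × 443 × (1 − 443/672).
1 − 443/672 = 0.34077; dN/dt = 0.28 × 443 × 0.34077 = 42.27.

42.27 flies per day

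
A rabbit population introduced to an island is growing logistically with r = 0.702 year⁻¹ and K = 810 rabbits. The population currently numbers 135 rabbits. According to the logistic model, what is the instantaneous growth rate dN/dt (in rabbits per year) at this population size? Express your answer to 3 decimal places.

dN/dt = rN(1 − N/K) = 0.702 × 135 × (1 − 135/810).
1 − 135/810 = 0.83333; dN/dt = 0.702 × 135 × 0.83333 = 78.975.

78.975 rabbits per year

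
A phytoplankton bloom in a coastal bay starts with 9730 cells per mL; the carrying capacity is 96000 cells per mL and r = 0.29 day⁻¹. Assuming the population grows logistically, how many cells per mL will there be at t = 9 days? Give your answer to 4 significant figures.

A = (K − N₀)/N₀ = (96000 − 9730)/9730 = 8.8664.
N(t) = K/(1 + A·e^(−rt)) = 96000/(1 + 8.8664×e^(−0.29×9)).
e^(−2.61) = 0.073535; denominator = 1 + 8.8664×0.073535 = 1.652.
N = 96000/1.652 = 58111.9.

58110 cells per mL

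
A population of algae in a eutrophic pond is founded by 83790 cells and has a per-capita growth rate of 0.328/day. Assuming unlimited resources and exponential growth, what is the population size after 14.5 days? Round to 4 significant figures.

N(t) = N₀·e^(rt) = 83790 × e^(0.328×14.5) = 83790 × e^4.756.
e^4.756 ≈ 116.28, so N ≈ 83790 × 116.28 = 9.743091×10^6.

9743000 cells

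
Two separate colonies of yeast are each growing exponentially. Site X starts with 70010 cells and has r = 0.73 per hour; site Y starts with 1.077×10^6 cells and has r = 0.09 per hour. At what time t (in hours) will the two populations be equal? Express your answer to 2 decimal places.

4.27 hours

Set 70010·e^(0.73t) = 1.077×10^6·e^(0.09t).
e^((0.73 − 0.09)t) = 1.077×10^6/70010 → e^(0.64·t) = 15.384.
0.64·t = ln(15.384) = 2.7333, so t = 2.7333/0.64 = 4.2708.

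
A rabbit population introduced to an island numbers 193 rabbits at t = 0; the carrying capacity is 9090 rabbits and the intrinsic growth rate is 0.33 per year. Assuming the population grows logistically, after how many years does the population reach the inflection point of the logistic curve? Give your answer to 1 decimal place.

11.6 years

Logistic growth is fastest at N = K/2 = 4545.
A = (K − N₀)/N₀ = 46.098. Set K/(1 + A·e^(−rt)) = K/2 → A·e^(−rt) = 1.
e^(−0.33t) = 1/46.098 = 0.0216927, so t = ln(46.098)/0.33 = 3.8308/0.33 = 11.608.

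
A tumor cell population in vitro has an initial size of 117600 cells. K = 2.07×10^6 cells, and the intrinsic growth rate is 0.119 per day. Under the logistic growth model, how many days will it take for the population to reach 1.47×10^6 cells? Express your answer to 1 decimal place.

A = (K − N₀)/N₀ = (2.07×10^6 − 117600)/117600 = 16.602.
Solve 2.07×10^6/(1 + 16.602·e^(−0.119t)) = 1.47×10^6: 1 + 16.602·e^(−0.119t) = 1.4082, so e^(−0.119t) = 0.0245851.
−0.119·t = ln(0.0245851) = -3.7056, so t = 3.7056/0.119 = 31.14.

31.1 days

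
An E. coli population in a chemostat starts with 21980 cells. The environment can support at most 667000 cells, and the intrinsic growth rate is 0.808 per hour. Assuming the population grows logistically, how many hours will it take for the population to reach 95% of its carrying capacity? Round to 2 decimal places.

A = (K − N₀)/N₀ = (667000 − 21980)/21980 = 29.346.
Solve 667000/(1 + 29.346·e^(−0.808t)) = 633650: 1 + 29.346·e^(−0.808t) = 1.0526, so e^(−0.808t) = 0.0017935.
−0.808·t = ln(0.0017935) = -6.3236, so t = 6.3236/0.808 = 7.8262.

7.83 hours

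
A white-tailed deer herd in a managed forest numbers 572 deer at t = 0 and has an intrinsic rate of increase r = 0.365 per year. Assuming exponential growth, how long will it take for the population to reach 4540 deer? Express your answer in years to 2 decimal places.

Set N₀·e^(rt) = 4540: e^(0.365·t) = 4540/572 = 7.9371.
0.365·t = ln(7.9371) = 2.0715, so t = 2.0715/0.365 = 5.6755.

5.68 years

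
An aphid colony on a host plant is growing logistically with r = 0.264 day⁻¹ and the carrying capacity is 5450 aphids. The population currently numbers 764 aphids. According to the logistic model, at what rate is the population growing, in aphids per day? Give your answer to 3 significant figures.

173 aphids per day

dN/dt = rN(1 − N/K) = 0.264 × 764 × (1 − 764/5450).
1 − 764/5450 = 0.85982; dN/dt = 0.264 × 764 × 0.85982 = 173.42.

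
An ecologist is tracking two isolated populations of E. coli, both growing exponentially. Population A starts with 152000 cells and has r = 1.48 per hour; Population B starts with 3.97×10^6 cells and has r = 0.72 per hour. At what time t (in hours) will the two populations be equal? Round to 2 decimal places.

Set 152000·e^(1.48t) = 3.97×10^6·e^(0.72t).
e^((1.48 − 0.72)t) = 3.97×10^6/152000 → e^(0.76·t) = 26.118.
0.76·t = ln(26.118) = 3.2626, so t = 3.2626/0.76 = 4.2929.

4.29 hours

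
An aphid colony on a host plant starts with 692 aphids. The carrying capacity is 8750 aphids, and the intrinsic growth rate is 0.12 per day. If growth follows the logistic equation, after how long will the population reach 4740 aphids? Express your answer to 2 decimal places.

A = (K − N₀)/N₀ = (8750 − 692)/692 = 11.645.
Solve 8750/(1 + 11.645·e^(−0.12t)) = 4740: 1 + 11.645·e^(−0.12t) = 1.846, so e^(−0.12t) = 0.0726515.
−0.12·t = ln(0.0726515) = -2.6221, so t = 2.6221/0.12 = 21.851.

21.85 days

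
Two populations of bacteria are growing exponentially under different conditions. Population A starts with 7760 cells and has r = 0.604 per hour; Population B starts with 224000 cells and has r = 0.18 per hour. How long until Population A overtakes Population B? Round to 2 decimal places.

Set 7760·e^(0.604t) = 224000·e^(0.18t).
e^((0.604 − 0.18)t) = 224000/7760 → e^(0.424·t) = 28.866.
0.424·t = ln(28.866) = 3.3627, so t = 3.3627/0.424 = 7.9308.

7.93 hours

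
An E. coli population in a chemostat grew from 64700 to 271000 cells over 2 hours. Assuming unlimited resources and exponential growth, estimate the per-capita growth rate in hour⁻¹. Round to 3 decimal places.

From N(t) = N₀·e^(rt): e^(r·2) = 271000/64700 = 4.1886.
r·2 = ln(4.1886) = 1.4324, so r = 1.4324/2 = 0.71618.

0.716 per hour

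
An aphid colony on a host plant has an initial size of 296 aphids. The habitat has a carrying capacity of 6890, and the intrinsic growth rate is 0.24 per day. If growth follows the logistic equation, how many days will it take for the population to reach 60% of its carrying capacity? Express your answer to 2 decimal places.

A = (K − N₀)/N₀ = (6890 − 296)/296 = 22.277.
Solve 6890/(1 + 22.277·e^(−0.24t)) = 4134: 1 + 22.277·e^(−0.24t) = 1.6667, so e^(−0.24t) = 0.0299262.
−0.24·t = ln(0.0299262) = -3.509, so t = 3.509/0.24 = 14.621.

14.62 days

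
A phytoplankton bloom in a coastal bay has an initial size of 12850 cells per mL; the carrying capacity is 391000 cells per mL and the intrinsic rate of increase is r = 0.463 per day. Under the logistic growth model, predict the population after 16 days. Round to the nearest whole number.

384145 cells per mL

A = (K − N₀)/N₀ = (391000 − 12850)/12850 = 29.428.
N(t) = K/(1 + A·e^(−rt)) = 391000/(1 + 29.428×e^(−0.463×16)).
e^(−7.408) = 0.00060638; denominator = 1 + 29.428×0.00060638 = 1.0178.
N = 391000/1.0178 = 384145.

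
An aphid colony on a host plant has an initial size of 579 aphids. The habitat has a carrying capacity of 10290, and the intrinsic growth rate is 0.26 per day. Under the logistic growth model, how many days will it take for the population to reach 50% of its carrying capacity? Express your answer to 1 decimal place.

A = (K − N₀)/N₀ = (10290 − 579)/579 = 16.772.
Solve 10290/(1 + 16.772·e^(−0.26t)) = 5145: 1 + 16.772·e^(−0.26t) = 2, so e^(−0.26t) = 0.0596231.
−0.26·t = ln(0.0596231) = -2.8197, so t = 2.8197/0.26 = 10.845.

10.8 days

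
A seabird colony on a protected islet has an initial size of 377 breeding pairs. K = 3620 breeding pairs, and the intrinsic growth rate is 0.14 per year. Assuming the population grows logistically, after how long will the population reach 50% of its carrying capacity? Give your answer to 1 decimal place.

A = (K − N₀)/N₀ = (3620 − 377)/377 = 8.6021.
Solve 3620/(1 + 8.6021·e^(−0.14t)) = 1810: 1 + 8.6021·e^(−0.14t) = 2, so e^(−0.14t) = 0.11625.
−0.14·t = ln(0.11625) = -2.152, so t = 2.152/0.14 = 15.371.

15.4 years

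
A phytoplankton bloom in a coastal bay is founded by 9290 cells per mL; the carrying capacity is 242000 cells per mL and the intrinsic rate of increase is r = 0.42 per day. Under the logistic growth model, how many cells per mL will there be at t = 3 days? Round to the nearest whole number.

A = (K − N₀)/N₀ = (242000 − 9290)/9290 = 25.05.
N(t) = K/(1 + A·e^(−rt)) = 242000/(1 + 25.05×e^(−0.42×3)).
e^(−1.26) = 0.28365; denominator = 1 + 25.05×0.28365 = 8.1054.
N = 242000/8.1054 = 29856.7.

29857 cells per mL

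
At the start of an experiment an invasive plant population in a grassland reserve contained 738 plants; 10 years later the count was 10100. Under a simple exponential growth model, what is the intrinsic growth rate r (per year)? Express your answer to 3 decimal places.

From N(t) = N₀·e^(rt): e^(r·10) = 10100/738 = 13.686.
r·10 = ln(13.686) = 2.6163, so r = 2.6163/10 = 0.26163.

0.262 per year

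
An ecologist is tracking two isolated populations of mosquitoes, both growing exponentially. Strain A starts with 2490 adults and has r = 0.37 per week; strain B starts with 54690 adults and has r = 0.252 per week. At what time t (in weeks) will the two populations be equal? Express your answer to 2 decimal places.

Set 2490·e^(0.37t) = 54690·e^(0.252t).
e^((0.37 − 0.252)t) = 54690/2490 → e^(0.118·t) = 21.964.
0.118·t = ln(21.964) = 3.0894, so t = 3.0894/0.118 = 26.181.

26.18 weeks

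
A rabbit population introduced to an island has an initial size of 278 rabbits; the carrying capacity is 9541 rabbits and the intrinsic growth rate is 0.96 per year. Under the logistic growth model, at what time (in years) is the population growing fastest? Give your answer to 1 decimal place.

3.7 years

Logistic growth is fastest at N = K/2 = 4770.5.
A = (K − N₀)/N₀ = 33.32. Set K/(1 + A·e^(−rt)) = K/2 → A·e^(−rt) = 1.
e^(−0.96t) = 1/33.32 = 0.0300119, so t = ln(33.32)/0.96 = 3.5062/0.96 = 3.6523.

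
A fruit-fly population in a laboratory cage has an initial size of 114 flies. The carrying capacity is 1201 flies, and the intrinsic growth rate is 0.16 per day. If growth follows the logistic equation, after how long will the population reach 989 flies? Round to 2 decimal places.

A = (K − N₀)/N₀ = (1201 − 114)/114 = 9.5351.
Solve 1201/(1 + 9.5351·e^(−0.16t)) = 989: 1 + 9.5351·e^(−0.16t) = 1.2144, so e^(−0.16t) = 0.022481.
−0.16·t = ln(0.022481) = -3.7951, so t = 3.7951/0.16 = 23.719.

23.72 days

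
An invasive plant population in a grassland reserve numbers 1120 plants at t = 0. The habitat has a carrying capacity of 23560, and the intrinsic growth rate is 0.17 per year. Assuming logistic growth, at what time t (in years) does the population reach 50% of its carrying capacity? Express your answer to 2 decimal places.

17.63 years

A = (K − N₀)/N₀ = (23560 − 1120)/1120 = 20.036.
Solve 23560/(1 + 20.036·e^(−0.17t)) = 11780: 1 + 20.036·e^(−0.17t) = 2, so e^(−0.17t) = 0.0499109.
−0.17·t = ln(0.0499109) = -2.9975, so t = 2.9975/0.17 = 17.632.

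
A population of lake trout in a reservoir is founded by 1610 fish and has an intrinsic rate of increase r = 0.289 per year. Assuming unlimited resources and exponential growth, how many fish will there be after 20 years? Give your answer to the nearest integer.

N(t) = N₀·e^(rt) = 1610 × e^(0.289×20) = 1610 × e^5.78.
e^5.78 ≈ 323.76, so N ≈ 1610 × 323.76 = 521252.

521252 fish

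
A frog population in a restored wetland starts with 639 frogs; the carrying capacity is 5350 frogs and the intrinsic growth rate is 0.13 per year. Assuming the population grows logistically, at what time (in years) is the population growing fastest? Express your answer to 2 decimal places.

Logistic growth is fastest at N = K/2 = 2675.
A = (K − N₀)/N₀ = 7.3725. Set K/(1 + A·e^(−rt)) = K/2 → A·e^(−rt) = 1.
e^(−0.13t) = 1/7.3725 = 0.13564, so t = ln(7.3725)/0.13 = 1.9978/0.13 = 15.367.

15.37 years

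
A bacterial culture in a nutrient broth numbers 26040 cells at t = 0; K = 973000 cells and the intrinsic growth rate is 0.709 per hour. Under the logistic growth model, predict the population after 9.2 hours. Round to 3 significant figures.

924000 cells

A = (K − N₀)/N₀ = (973000 − 26040)/26040 = 36.366.
N(t) = K/(1 + A·e^(−rt)) = 973000/(1 + 36.366×e^(−0.709×9.2)).
e^(−6.523) = 0.0014695; denominator = 1 + 36.366×0.0014695 = 1.0534.
N = 973000/1.0534 = 923640.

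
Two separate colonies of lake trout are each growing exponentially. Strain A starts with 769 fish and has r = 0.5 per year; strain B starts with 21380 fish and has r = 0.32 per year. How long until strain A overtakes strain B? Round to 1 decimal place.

18.5 years

Set 769·e^(0.5t) = 21380·e^(0.32t).
e^((0.5 − 0.32)t) = 21380/769 → e^(0.18·t) = 27.802.
0.18·t = ln(27.802) = 3.3251, so t = 3.3251/0.18 = 18.473.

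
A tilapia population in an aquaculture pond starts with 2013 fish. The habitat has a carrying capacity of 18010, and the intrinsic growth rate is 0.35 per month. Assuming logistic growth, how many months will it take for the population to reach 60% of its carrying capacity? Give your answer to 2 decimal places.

A = (K − N₀)/N₀ = (18010 − 2013)/2013 = 7.9468.
Solve 18010/(1 + 7.9468·e^(−0.35t)) = 10806: 1 + 7.9468·e^(−0.35t) = 1.6667, so e^(−0.35t) = 0.0838907.
−0.35·t = ln(0.0838907) = -2.4782, so t = 2.4782/0.35 = 7.0807.

7.08 months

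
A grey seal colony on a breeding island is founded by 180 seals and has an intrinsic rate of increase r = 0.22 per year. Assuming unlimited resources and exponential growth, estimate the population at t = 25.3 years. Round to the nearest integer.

47050 seals

N(t) = N₀·e^(rt) = 180 × e^(0.22×25.3) = 180 × e^5.566.
e^5.566 ≈ 261.39, so N ≈ 180 × 261.39 = 47049.6.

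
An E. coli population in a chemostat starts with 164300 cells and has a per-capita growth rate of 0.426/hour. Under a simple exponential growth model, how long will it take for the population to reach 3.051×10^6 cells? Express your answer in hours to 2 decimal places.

6.86 hours

Set N₀·e^(rt) = 3.051×10^6: e^(0.426·t) = 3.051×10^6/164300 = 18.57.
0.426·t = ln(18.57) = 2.9215, so t = 2.9215/0.426 = 6.8581.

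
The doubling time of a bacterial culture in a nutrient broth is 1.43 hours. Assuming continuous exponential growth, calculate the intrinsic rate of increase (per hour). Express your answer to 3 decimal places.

0.485 per hour

r = ln(2)/t_d = 0.6931/1.43 = 0.48472.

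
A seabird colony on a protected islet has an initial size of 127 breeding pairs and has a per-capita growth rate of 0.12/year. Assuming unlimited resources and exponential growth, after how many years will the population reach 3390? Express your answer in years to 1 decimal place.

Set N₀·e^(rt) = 3390: e^(0.12·t) = 3390/127 = 26.693.
0.12·t = ln(26.693) = 3.2844, so t = 3.2844/0.12 = 27.37.

27.4 years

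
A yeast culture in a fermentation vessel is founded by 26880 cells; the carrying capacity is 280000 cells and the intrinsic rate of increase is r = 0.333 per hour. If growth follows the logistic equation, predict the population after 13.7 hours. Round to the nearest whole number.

A = (K − N₀)/N₀ = (280000 − 26880)/26880 = 9.4167.
N(t) = K/(1 + A·e^(−rt)) = 280000/(1 + 9.4167×e^(−0.333×13.7)).
e^(−4.562) = 0.01044; denominator = 1 + 9.4167×0.01044 = 1.0983.
N = 280000/1.0983 = 254937.

254937 cells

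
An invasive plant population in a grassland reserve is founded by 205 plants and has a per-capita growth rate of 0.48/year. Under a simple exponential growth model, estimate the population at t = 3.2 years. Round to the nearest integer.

N(t) = N₀·e^(rt) = 205 × e^(0.48×3.2) = 205 × e^1.536.
e^1.536 ≈ 4.646, so N ≈ 205 × 4.646 = 952.424.

952 plants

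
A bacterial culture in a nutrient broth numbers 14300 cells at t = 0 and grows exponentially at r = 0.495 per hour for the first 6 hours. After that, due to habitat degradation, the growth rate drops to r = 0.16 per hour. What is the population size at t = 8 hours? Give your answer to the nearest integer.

Phase 1: N(6) = 14300·e^(0.495×6) = 14300·e^2.97 = 278734.
Phase 2 runs for 8 − 6 = 2 hours at r = 0.16.
N(8) = 278734·e^(0.16×2) = 278734·e^0.32 = 383853.

383853 cells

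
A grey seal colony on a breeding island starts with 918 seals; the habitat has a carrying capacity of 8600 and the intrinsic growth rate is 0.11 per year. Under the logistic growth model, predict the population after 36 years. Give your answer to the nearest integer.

A = (K − N₀)/N₀ = (8600 − 918)/918 = 8.3682.
N(t) = K/(1 + A·e^(−rt)) = 8600/(1 + 8.3682×e^(−0.11×36)).
e^(−3.96) = 0.019063; denominator = 1 + 8.3682×0.019063 = 1.1595.
N = 8600/1.1595 = 7416.84.

7417 seals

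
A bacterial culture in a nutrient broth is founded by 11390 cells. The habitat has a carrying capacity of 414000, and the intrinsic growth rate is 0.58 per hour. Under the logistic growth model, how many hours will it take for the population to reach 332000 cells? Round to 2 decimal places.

A = (K − N₀)/N₀ = (414000 − 11390)/11390 = 35.348.
Solve 414000/(1 + 35.348·e^(−0.58t)) = 332000: 1 + 35.348·e^(−0.58t) = 1.247, so e^(−0.58t) = 0.00698739.
−0.58·t = ln(0.00698739) = -4.9636, so t = 4.9636/0.58 = 8.558.

8.56 hours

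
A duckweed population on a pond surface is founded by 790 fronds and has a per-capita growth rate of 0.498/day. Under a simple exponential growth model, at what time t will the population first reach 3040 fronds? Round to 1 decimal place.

Set N₀·e^(rt) = 3040: e^(0.498·t) = 3040/790 = 3.8481.
0.498·t = ln(3.8481) = 1.3476, so t = 1.3476/0.498 = 2.706.

2.7 days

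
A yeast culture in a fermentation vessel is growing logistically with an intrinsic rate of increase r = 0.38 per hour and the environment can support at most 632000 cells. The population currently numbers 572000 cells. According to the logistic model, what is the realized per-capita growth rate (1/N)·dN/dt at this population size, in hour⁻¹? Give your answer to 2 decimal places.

0.04 per hour

(1/N)·dN/dt = r(1 − N/K) = 0.38 × (1 − 572000/632000).
= 0.38 × 0.094937 = 0.036076.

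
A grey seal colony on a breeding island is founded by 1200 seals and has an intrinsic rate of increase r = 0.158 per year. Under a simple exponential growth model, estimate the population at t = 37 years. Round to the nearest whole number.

N(t) = N₀·e^(rt) = 1200 × e^(0.158×37) = 1200 × e^5.846.
e^5.846 ≈ 345.85, so N ≈ 1200 × 345.85 = 415018.

415018 seals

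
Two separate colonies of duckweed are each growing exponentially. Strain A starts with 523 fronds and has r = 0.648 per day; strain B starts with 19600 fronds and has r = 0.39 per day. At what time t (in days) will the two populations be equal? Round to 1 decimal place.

14.0 days

Set 523·e^(0.648t) = 19600·e^(0.39t).
e^((0.648 − 0.39)t) = 19600/523 → e^(0.258·t) = 37.476.
0.258·t = ln(37.476) = 3.6237, so t = 3.6237/0.258 = 14.045.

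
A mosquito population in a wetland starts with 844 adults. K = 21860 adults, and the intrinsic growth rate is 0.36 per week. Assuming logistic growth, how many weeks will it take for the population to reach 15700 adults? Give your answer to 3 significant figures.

11.5 weeks

A = (K − N₀)/N₀ = (21860 − 844)/844 = 24.9.
Solve 21860/(1 + 24.9·e^(−0.36t)) = 15700: 1 + 24.9·e^(−0.36t) = 1.3924, so e^(−0.36t) = 0.015757.
−0.36·t = ln(0.015757) = -4.1505, so t = 4.1505/0.36 = 11.529.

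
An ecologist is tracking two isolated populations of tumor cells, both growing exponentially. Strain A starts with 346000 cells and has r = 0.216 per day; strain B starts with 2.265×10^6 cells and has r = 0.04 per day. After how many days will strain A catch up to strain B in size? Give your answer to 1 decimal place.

Set 346000·e^(0.216t) = 2.265×10^6·e^(0.04t).
e^((0.216 − 0.04)t) = 2.265×10^6/346000 → e^(0.176·t) = 6.5462.
0.176·t = ln(6.5462) = 1.8789, so t = 1.8789/0.176 = 10.676.

10.7 days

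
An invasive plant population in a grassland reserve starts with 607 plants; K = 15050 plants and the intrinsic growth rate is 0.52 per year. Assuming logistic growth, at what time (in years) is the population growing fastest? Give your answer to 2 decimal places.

6.10 years

Logistic growth is fastest at N = K/2 = 7525.
A = (K − N₀)/N₀ = 23.794. Set K/(1 + A·e^(−rt)) = K/2 → A·e^(−rt) = 1.
e^(−0.52t) = 1/23.794 = 0.0420273, so t = ln(23.794)/0.52 = 3.1694/0.52 = 6.0951.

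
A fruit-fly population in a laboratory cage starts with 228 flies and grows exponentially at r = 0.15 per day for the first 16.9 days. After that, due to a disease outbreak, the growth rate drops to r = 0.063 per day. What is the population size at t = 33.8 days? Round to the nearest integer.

8342 flies

Phase 1: N(16.9) = 228·e^(0.15×16.9) = 228·e^2.535 = 2876.55.
Phase 2 runs for 33.8 − 16.9 = 16.9 days at r = 0.063.
N(33.8) = 2876.55·e^(0.063×16.9) = 2876.55·e^1.065 = 8341.89.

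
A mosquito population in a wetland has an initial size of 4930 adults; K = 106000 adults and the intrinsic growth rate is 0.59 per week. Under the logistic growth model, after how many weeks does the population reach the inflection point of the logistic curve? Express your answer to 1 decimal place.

Logistic growth is fastest at N = K/2 = 53000.
A = (K − N₀)/N₀ = 20.501. Set K/(1 + A·e^(−rt)) = K/2 → A·e^(−rt) = 1.
e^(−0.59t) = 1/20.501 = 0.0487781, so t = ln(20.501)/0.59 = 3.0205/0.59 = 5.1194.

5.1 weeks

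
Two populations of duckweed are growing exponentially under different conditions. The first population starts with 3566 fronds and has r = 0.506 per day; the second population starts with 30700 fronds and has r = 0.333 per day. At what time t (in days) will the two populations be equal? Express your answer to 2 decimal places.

Set 3566·e^(0.506t) = 30700·e^(0.333t).
e^((0.506 − 0.333)t) = 30700/3566 → e^(0.173·t) = 8.6091.
0.173·t = ln(8.6091) = 2.1528, so t = 2.1528/0.173 = 12.444.

12.44 days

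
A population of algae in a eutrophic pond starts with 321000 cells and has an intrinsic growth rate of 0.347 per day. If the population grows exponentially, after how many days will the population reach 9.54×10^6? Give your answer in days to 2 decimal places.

9.77 days

Set N₀·e^(rt) = 9.54×10^6: e^(0.347·t) = 9.54×10^6/321000 = 29.72.
0.347·t = ln(29.72) = 3.3918, so t = 3.3918/0.347 = 9.7747.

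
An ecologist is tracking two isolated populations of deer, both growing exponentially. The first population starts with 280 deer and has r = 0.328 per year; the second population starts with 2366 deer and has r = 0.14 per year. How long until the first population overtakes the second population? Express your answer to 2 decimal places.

11.35 years

Set 280·e^(0.328t) = 2366·e^(0.14t).
e^((0.328 − 0.14)t) = 2366/280 → e^(0.188·t) = 8.45.
0.188·t = ln(8.45) = 2.1342, so t = 2.1342/0.188 = 11.352.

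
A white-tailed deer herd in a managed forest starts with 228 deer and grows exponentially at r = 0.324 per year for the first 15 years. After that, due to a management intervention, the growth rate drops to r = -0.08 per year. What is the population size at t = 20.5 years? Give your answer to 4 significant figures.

Phase 1: N(15) = 228·e^(0.324×15) = 228·e^4.86 = 29417.5.
Phase 2 runs for 20.5 − 15 = 5.5 years at r = -0.08.
N(20.5) = 29417.5·e^(-0.08×5.5) = 29417.5·e^-0.44 = 18946.

18950 deer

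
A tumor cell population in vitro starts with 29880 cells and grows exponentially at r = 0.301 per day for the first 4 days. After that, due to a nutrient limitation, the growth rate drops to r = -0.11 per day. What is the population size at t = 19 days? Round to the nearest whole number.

Phase 1: N(4) = 29880·e^(0.301×4) = 29880·e^1.204 = 99602.7.
Phase 2 runs for 19 − 4 = 15 days at r = -0.11.
N(19) = 99602.7·e^(-0.11×15) = 99602.7·e^-1.65 = 19128.7.

19129 cells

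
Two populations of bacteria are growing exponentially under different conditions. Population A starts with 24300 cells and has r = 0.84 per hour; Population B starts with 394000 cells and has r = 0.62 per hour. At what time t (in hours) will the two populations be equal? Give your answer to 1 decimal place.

Set 24300·e^(0.84t) = 394000·e^(0.62t).
e^((0.84 − 0.62)t) = 394000/24300 → e^(0.22·t) = 16.214.
0.22·t = ln(16.214) = 2.7859, so t = 2.7859/0.22 = 12.663.

12.7 hours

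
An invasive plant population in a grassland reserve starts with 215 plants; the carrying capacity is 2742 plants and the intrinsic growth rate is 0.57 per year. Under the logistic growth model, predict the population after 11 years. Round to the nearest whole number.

2682 plants

A = (K − N₀)/N₀ = (2742 − 215)/215 = 11.753.
N(t) = K/(1 + A·e^(−rt)) = 2742/(1 + 11.753×e^(−0.57×11)).
e^(−6.27) = 0.0018922; denominator = 1 + 11.753×0.0018922 = 1.0222.
N = 2742/1.0222 = 2682.34.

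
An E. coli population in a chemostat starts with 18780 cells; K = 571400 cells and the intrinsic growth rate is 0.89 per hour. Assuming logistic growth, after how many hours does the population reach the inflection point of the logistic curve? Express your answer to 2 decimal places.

Logistic growth is fastest at N = K/2 = 285700.
A = (K − N₀)/N₀ = 29.426. Set K/(1 + A·e^(−rt)) = K/2 → A·e^(−rt) = 1.
e^(−0.89t) = 1/29.426 = 0.0339836, so t = ln(29.426)/0.89 = 3.3819/0.89 = 3.7999.

3.80 hours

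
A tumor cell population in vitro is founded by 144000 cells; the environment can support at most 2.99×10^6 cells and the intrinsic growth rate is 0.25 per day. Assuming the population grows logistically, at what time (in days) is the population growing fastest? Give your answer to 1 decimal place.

Logistic growth is fastest at N = K/2 = 1.495×10^6.
A = (K − N₀)/N₀ = 19.764. Set K/(1 + A·e^(−rt)) = K/2 → A·e^(−rt) = 1.
e^(−0.25t) = 1/19.764 = 0.0505973, so t = ln(19.764)/0.25 = 2.9839/0.25 = 11.935.

11.9 days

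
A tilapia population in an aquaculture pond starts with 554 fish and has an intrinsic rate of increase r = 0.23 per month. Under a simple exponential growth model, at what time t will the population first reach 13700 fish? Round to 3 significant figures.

Set N₀·e^(rt) = 13700: e^(0.23·t) = 13700/554 = 24.729.
0.23·t = ln(24.729) = 3.208, so t = 3.208/0.23 = 13.948.

13.9 months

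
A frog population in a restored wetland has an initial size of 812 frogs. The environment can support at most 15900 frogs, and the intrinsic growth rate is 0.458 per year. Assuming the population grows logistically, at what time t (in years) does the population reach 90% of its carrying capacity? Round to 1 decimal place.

A = (K − N₀)/N₀ = (15900 − 812)/812 = 18.581.
Solve 15900/(1 + 18.581·e^(−0.458t)) = 14310: 1 + 18.581·e^(−0.458t) = 1.1111, so e^(−0.458t) = 0.00597973.
−0.458·t = ln(0.00597973) = -5.1194, so t = 5.1194/0.458 = 11.178.

11.2 years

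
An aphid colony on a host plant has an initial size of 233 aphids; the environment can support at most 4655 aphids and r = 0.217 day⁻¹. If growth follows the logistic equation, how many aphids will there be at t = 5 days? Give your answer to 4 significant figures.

628.0 aphids

A = (K − N₀)/N₀ = (4655 − 233)/233 = 18.979.
N(t) = K/(1 + A·e^(−rt)) = 4655/(1 + 18.979×e^(−0.217×5)).
e^(−1.085) = 0.3379; denominator = 1 + 18.979×0.3379 = 7.4129.
N = 4655/7.4129 = 627.961.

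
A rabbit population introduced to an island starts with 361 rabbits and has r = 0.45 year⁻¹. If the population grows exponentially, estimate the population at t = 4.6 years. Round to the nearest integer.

2861 rabbits

N(t) = N₀·e^(rt) = 361 × e^(0.45×4.6) = 361 × e^2.07.
e^2.07 ≈ 7.9248, so N ≈ 361 × 7.9248 = 2860.86.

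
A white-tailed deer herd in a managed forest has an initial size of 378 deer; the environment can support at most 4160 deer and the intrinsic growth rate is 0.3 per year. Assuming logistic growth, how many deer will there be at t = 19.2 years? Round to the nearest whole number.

A = (K − N₀)/N₀ = (4160 − 378)/378 = 10.005.
N(t) = K/(1 + A·e^(−rt)) = 4160/(1 + 10.005×e^(−0.3×19.2)).
e^(−5.76) = 0.0031511; denominator = 1 + 10.005×0.0031511 = 1.0315.
N = 4160/1.0315 = 4032.85.

4033 deer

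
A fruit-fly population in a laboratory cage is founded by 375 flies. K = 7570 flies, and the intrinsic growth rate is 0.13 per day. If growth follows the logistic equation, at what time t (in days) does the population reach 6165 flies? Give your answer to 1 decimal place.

A = (K − N₀)/N₀ = (7570 − 375)/375 = 19.187.
Solve 7570/(1 + 19.187·e^(−0.13t)) = 6165: 1 + 19.187·e^(−0.13t) = 1.2279, so e^(−0.13t) = 0.011878.
−0.13·t = ln(0.011878) = -4.4331, so t = 4.4331/0.13 = 34.101.

34.1 days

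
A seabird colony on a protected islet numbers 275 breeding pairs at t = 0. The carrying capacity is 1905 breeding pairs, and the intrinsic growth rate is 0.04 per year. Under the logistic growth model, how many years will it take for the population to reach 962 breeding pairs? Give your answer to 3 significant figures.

A = (K − N₀)/N₀ = (1905 − 275)/275 = 5.9273.
Solve 1905/(1 + 5.9273·e^(−0.04t)) = 962: 1 + 5.9273·e^(−0.04t) = 1.9802, so e^(−0.04t) = 0.16538.
−0.04·t = ln(0.16538) = -1.7995, so t = 1.7995/0.04 = 44.988.

45.0 years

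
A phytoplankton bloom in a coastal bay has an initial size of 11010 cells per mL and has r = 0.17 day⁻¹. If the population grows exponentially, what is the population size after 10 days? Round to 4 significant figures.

60270 cells per mL

N(t) = N₀·e^(rt) = 11010 × e^(0.17×10) = 11010 × e^1.7.
e^1.7 ≈ 5.4739, so N ≈ 11010 × 5.4739 = 60268.2.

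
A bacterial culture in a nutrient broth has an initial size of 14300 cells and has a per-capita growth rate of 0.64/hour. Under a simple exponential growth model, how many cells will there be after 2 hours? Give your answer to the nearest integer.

51432 cells

N(t) = N₀·e^(rt) = 14300 × e^(0.64×2) = 14300 × e^1.28.
e^1.28 ≈ 3.5966, so N ≈ 14300 × 3.5966 = 51431.9.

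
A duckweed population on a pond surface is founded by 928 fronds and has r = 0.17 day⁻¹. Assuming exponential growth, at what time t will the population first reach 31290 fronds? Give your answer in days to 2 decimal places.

20.69 days

Set N₀·e^(rt) = 31290: e^(0.17·t) = 31290/928 = 33.718.
0.17·t = ln(33.718) = 3.518, so t = 3.518/0.17 = 20.694.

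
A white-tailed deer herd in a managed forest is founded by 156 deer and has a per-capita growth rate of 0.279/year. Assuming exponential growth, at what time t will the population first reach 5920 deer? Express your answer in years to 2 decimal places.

Set N₀·e^(rt) = 5920: e^(0.279·t) = 5920/156 = 37.949.
0.279·t = ln(37.949) = 3.6362, so t = 3.6362/0.279 = 13.033.

13.03 years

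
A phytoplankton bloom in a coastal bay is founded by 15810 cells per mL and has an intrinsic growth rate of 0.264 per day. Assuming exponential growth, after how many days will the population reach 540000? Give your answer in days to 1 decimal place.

Set N₀·e^(rt) = 540000: e^(0.264·t) = 540000/15810 = 34.156.
0.264·t = ln(34.156) = 3.5309, so t = 3.5309/0.264 = 13.375.

13.4 days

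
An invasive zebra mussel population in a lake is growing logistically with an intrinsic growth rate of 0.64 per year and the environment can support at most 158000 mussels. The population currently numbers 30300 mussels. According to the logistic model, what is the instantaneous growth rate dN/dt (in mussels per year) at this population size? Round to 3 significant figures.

15700 mussels per year

dN/dt = rN(1 − N/K) = 0.64 × 30300 × (1 − 30300/158000).
1 − 30300/158000 = 0.80823; dN/dt = 0.64 × 30300 × 0.80823 = 15673.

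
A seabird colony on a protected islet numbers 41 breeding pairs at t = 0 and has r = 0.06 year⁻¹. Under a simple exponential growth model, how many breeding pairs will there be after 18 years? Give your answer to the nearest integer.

N(t) = N₀·e^(rt) = 41 × e^(0.06×18) = 41 × e^1.08.
e^1.08 ≈ 2.9447, so N ≈ 41 × 2.9447 = 120.732.

121 breeding pairs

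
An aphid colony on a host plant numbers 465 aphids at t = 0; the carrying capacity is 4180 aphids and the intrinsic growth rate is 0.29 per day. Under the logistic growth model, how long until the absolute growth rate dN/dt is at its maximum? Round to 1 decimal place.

7.2 days

Logistic growth is fastest at N = K/2 = 2090.
A = (K − N₀)/N₀ = 7.9892. Set K/(1 + A·e^(−rt)) = K/2 → A·e^(−rt) = 1.
e^(−0.29t) = 1/7.9892 = 0.125168, so t = ln(7.9892)/0.29 = 2.0781/0.29 = 7.1659.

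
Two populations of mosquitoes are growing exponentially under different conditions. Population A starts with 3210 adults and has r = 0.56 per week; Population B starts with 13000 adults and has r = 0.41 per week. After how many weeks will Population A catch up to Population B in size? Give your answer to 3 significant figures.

9.32 weeks

Set 3210·e^(0.56t) = 13000·e^(0.41t).
e^((0.56 − 0.41)t) = 13000/3210 → e^(0.15·t) = 4.0498.
0.15·t = ln(4.0498) = 1.3987, so t = 1.3987/0.15 = 9.3245.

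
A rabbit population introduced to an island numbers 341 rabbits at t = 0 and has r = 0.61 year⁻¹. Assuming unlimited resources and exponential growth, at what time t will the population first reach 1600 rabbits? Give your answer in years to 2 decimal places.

2.53 years

Set N₀·e^(rt) = 1600: e^(0.61·t) = 1600/341 = 4.6921.
0.61·t = ln(4.6921) = 1.5459, so t = 1.5459/0.61 = 2.5342.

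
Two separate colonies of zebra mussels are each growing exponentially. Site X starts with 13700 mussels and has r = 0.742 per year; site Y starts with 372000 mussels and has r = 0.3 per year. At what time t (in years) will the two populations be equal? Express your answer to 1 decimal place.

Set 13700·e^(0.742t) = 372000·e^(0.3t).
e^((0.742 − 0.3)t) = 372000/13700 → e^(0.442·t) = 27.153.
0.442·t = ln(27.153) = 3.3015, so t = 3.3015/0.442 = 7.4695.

7.5 years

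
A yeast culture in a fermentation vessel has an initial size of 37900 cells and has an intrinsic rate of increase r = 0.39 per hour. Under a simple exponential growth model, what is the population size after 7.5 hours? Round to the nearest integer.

706237 cells

N(t) = N₀·e^(rt) = 37900 × e^(0.39×7.5) = 37900 × e^2.925.
e^2.925 ≈ 18.634, so N ≈ 37900 × 18.634 = 706237.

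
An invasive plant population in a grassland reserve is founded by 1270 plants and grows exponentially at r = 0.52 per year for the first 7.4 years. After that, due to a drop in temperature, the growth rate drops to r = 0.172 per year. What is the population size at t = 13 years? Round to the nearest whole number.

Phase 1: N(7.4) = 1270·e^(0.52×7.4) = 1270·e^3.848 = 59561.9.
Phase 2 runs for 13 − 7.4 = 5.6 years at r = 0.172.
N(13) = 59561.9·e^(0.172×5.6) = 59561.9·e^0.9632 = 156056.

156056 plants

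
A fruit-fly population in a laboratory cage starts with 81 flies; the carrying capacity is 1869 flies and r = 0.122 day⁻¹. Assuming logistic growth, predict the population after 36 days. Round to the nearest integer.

1468 flies

A = (K − N₀)/N₀ = (1869 − 81)/81 = 22.074.
N(t) = K/(1 + A·e^(−rt)) = 1869/(1 + 22.074×e^(−0.122×36)).
e^(−4.392) = 0.012376; denominator = 1 + 22.074×0.012376 = 1.2732.
N = 1869/1.2732 = 1467.97.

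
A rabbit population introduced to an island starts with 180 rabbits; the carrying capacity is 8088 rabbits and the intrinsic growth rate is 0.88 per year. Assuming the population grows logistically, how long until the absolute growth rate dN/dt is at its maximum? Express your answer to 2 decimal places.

Logistic growth is fastest at N = K/2 = 4044.
A = (K − N₀)/N₀ = 43.933. Set K/(1 + A·e^(−rt)) = K/2 → A·e^(−rt) = 1.
e^(−0.88t) = 1/43.933 = 0.0227618, so t = ln(43.933)/0.88 = 3.7827/0.88 = 4.2985.

4.30 years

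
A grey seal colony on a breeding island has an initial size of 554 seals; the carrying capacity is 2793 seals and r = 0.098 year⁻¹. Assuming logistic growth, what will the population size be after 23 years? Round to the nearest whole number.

1961 seals

A = (K − N₀)/N₀ = (2793 − 554)/554 = 4.0415.
N(t) = K/(1 + A·e^(−rt)) = 2793/(1 + 4.0415×e^(−0.098×23)).
e^(−2.254) = 0.10498; denominator = 1 + 4.0415×0.10498 = 1.4243.
N = 2793/1.4243 = 1961.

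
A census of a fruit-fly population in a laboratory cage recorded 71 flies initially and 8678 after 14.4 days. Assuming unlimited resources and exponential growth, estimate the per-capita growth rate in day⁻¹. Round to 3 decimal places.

From N(t) = N₀·e^(rt): e^(r·14.4) = 8678/71 = 122.23.
r·14.4 = ln(122.23) = 4.8059, so r = 4.8059/14.4 = 0.33374.

0.334 per day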